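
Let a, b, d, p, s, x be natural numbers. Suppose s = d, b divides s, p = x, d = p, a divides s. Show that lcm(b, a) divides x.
Since d = p and p = x, d = x. From b divides s and a divides s, lcm(b, a) divides s. Since s = d, lcm(b, a) divides d. d = x, so lcm(b, a) divides x.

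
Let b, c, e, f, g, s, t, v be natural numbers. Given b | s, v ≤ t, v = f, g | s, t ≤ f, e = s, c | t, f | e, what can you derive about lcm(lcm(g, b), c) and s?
lcm(lcm(g, b), c) | s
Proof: From g | s and b | s, lcm(g, b) | s. v = f and v ≤ t, so f ≤ t. Because t ≤ f, t = f. Since c | t, c | f. Since e = s and f | e, f | s. Since c | f, c | s. lcm(g, b) | s, so lcm(lcm(g, b), c) | s.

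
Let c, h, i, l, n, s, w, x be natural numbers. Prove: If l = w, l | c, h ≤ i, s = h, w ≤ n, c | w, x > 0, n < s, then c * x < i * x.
l = w and l | c, thus w | c. Because c | w, w = c. w ≤ n and n < s, thus w < s. s = h, so w < h. Since w = c, c < h. h ≤ i, so c < i. Because x > 0, c * x < i * x.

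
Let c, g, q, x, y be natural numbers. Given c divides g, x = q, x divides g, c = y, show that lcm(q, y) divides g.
Since x = q and x divides g, q divides g. c = y and c divides g, hence y divides g. Since q divides g, lcm(q, y) divides g.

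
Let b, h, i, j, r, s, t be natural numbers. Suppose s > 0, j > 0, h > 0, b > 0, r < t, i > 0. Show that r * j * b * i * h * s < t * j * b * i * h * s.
Since r < t and j > 0, by multiplying by a positive, r * j < t * j. Using b > 0 and multiplying by a positive, r * j * b < t * j * b. Because i > 0, by multiplying by a positive, r * j * b * i < t * j * b * i. Since h > 0, by multiplying by a positive, r * j * b * i * h < t * j * b * i * h. Since s > 0, by multiplying by a positive, r * j * b * i * h * s < t * j * b * i * h * s.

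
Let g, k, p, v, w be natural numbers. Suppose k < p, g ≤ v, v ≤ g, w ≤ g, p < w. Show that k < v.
g ≤ v and v ≤ g, thus g = v. Since w ≤ g, w ≤ v. From p < w, p < v. Since k < p, k < v.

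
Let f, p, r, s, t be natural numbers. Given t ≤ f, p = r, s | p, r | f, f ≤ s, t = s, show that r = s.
t = s and t ≤ f, therefore s ≤ f. f ≤ s, so f = s. r | f, so r | s. From p = r and s | p, s | r. r | s, so r = s.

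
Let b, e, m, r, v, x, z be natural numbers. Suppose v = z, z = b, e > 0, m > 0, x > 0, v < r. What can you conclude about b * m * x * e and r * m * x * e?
b * m * x * e < r * m * x * e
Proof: v = z and z = b, hence v = b. v < r, so b < r. Since m > 0, by multiplying by a positive, b * m < r * m. Using x > 0 and multiplying by a positive, b * m * x < r * m * x. Since e > 0, by multiplying by a positive, b * m * x * e < r * m * x * e.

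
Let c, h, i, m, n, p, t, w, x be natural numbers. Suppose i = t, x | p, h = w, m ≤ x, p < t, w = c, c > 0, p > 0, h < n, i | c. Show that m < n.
x | p and p > 0, therefore x ≤ p. m ≤ x, so m ≤ p. p < t, so m < t. i = t and i | c, so t | c. c > 0, so t ≤ c. Since m < t, m < c. From h = w and w = c, h = c. h < n, so c < n. Since m < c, m < n.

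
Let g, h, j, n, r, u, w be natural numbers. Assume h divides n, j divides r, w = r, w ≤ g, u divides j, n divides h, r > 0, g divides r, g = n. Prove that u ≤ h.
w = r and w ≤ g, so r ≤ g. From g divides r and r > 0, g ≤ r. Since r ≤ g, r = g. g = n, so r = n. n divides h and h divides n, therefore n = h. Since r = n, r = h. u divides j and j divides r, therefore u divides r. Since r > 0, u ≤ r. r = h, so u ≤ h.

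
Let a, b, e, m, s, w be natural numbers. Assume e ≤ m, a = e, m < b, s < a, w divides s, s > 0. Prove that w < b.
Since w divides s and s > 0, w ≤ s. Because s < a, w < a. Since a = e, w < e. e ≤ m, so w < m. m < b, so w < b.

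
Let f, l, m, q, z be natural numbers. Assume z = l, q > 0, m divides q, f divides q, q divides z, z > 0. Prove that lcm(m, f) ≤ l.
From m divides q and f divides q, lcm(m, f) divides q. q > 0, so lcm(m, f) ≤ q. q divides z and z > 0, hence q ≤ z. Since lcm(m, f) ≤ q, lcm(m, f) ≤ z. Since z = l, lcm(m, f) ≤ l.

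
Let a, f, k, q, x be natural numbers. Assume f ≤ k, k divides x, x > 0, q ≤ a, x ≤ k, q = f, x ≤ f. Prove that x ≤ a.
k divides x and x > 0, so k ≤ x. Since x ≤ k, k = x. f ≤ k, so f ≤ x. Since x ≤ f, f = x. q = f, so q = x. Since q ≤ a, x ≤ a.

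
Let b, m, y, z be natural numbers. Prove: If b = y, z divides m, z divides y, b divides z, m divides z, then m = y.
Because m divides z and z divides m, m = z. Since b = y and b divides z, y divides z. From z divides y, z = y. m = z, so m = y.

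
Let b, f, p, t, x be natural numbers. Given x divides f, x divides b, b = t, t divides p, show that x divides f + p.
From b = t and x divides b, x divides t. Since t divides p, x divides p. From x divides f, x divides f + p.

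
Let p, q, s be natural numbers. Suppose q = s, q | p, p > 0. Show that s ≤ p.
Because q | p and p > 0, q ≤ p. q = s, so s ≤ p.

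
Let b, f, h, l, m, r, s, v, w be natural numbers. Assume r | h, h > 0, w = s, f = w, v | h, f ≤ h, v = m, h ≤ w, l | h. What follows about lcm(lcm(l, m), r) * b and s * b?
lcm(lcm(l, m), r) * b ≤ s * b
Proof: f = w and f ≤ h, therefore w ≤ h. Since h ≤ w, h = w. Since w = s, h = s. Since v = m and v | h, m | h. l | h, so lcm(l, m) | h. From r | h, lcm(lcm(l, m), r) | h. Since h > 0, lcm(lcm(l, m), r) ≤ h. h = s, so lcm(lcm(l, m), r) ≤ s. Then lcm(lcm(l, m), r) * b ≤ s * b.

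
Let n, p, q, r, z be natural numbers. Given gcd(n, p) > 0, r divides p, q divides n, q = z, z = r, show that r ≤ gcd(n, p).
q = z and q divides n, thus z divides n. z = r, so r divides n. From r divides p, r divides gcd(n, p). gcd(n, p) > 0, so r ≤ gcd(n, p).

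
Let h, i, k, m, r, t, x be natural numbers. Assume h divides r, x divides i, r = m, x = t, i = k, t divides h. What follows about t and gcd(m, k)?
t divides gcd(m, k)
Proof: Since r = m and h divides r, h divides m. Since t divides h, t divides m. Because i = k and x divides i, x divides k. x = t, so t divides k. Because t divides m, t divides gcd(m, k).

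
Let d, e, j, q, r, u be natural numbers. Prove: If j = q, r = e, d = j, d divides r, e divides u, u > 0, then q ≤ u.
Since d = j and d divides r, j divides r. Since r = e, j divides e. j = q, so q divides e. Since e divides u, q divides u. Since u > 0, q ≤ u.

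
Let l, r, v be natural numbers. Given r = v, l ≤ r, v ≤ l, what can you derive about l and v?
l = v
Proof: r = v and l ≤ r, therefore l ≤ v. Since v ≤ l, v = l. Then l = v.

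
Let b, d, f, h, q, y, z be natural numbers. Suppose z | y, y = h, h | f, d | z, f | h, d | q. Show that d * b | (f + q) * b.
h | f and f | h, hence h = f. y = h, so y = f. Because d | z and z | y, d | y. Since y = f, d | f. Since d | q, d | f + q. Then d * b | (f + q) * b.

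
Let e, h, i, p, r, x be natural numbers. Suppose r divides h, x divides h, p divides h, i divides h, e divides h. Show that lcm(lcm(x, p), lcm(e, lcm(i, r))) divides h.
x divides h and p divides h, therefore lcm(x, p) divides h. Since i divides h and r divides h, lcm(i, r) divides h. Since e divides h, lcm(e, lcm(i, r)) divides h. Since lcm(x, p) divides h, lcm(lcm(x, p), lcm(e, lcm(i, r))) divides h.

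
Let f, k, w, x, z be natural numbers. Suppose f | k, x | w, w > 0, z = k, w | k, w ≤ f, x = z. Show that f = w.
x = z and z = k, hence x = k. Because x | w, k | w. w | k, so k = w. From f | k, f | w. Because w > 0, f ≤ w. From w ≤ f, f = w.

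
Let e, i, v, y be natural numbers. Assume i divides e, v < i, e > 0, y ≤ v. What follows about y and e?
y < e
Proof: y ≤ v and v < i, therefore y < i. i divides e and e > 0, thus i ≤ e. Since y < i, y < e.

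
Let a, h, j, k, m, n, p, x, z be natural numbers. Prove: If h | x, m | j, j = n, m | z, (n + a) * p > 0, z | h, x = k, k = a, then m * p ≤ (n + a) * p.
j = n and m | j, thus m | n. x = k and k = a, therefore x = a. From z | h and h | x, z | x. Since m | z, m | x. Since x = a, m | a. Since m | n, m | n + a. Then m * p | (n + a) * p. Since (n + a) * p > 0, m * p ≤ (n + a) * p.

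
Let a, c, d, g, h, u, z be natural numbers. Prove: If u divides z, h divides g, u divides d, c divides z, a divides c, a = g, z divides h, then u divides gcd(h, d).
From a divides c and c divides z, a divides z. a = g, so g divides z. Since h divides g, h divides z. z divides h, so z = h. u divides z, so u divides h. Since u divides d, u divides gcd(h, d).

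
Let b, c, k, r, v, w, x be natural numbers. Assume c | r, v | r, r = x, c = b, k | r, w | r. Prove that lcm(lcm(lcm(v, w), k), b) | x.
From v | r and w | r, lcm(v, w) | r. k | r, so lcm(lcm(v, w), k) | r. Since c = b and c | r, b | r. Since lcm(lcm(v, w), k) | r, lcm(lcm(lcm(v, w), k), b) | r. r = x, so lcm(lcm(lcm(v, w), k), b) | x.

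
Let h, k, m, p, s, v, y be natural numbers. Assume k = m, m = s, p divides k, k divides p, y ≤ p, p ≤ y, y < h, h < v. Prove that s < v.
k = m and m = s, so k = s. p divides k and k divides p, therefore p = k. From y ≤ p and p ≤ y, y = p. y < h and h < v, thus y < v. Since y = p, p < v. Since p = k, k < v. Since k = s, s < v.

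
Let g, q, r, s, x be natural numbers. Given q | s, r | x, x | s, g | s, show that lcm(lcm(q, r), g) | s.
Because r | x and x | s, r | s. q | s, so lcm(q, r) | s. Since g | s, lcm(lcm(q, r), g) | s.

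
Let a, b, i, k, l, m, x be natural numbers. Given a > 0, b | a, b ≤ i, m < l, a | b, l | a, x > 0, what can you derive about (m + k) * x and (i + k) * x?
(m + k) * x < (i + k) * x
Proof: l | a and a > 0, thus l ≤ a. Since m < l, m < a. b | a and a | b, hence b = a. b ≤ i, so a ≤ i. m < a, so m < i. Then m + k < i + k. x > 0, so (m + k) * x < (i + k) * x.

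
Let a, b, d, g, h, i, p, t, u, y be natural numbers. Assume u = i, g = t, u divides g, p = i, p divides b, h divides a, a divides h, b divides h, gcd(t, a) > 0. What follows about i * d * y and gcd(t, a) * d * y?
i * d * y ≤ gcd(t, a) * d * y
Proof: g = t and u divides g, thus u divides t. Since u = i, i divides t. p = i and p divides b, thus i divides b. Because h divides a and a divides h, h = a. Since b divides h, b divides a. Since i divides b, i divides a. Since i divides t, i divides gcd(t, a). Since gcd(t, a) > 0, i ≤ gcd(t, a). By multiplying by a non-negative, i * d ≤ gcd(t, a) * d. By multiplying by a non-negative, i * d * y ≤ gcd(t, a) * d * y.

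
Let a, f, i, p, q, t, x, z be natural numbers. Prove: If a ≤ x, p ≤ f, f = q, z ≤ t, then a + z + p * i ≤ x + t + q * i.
f = q and p ≤ f, so p ≤ q. By multiplying by a non-negative, p * i ≤ q * i. z ≤ t, so z + p * i ≤ t + q * i. Because a ≤ x, a + z + p * i ≤ x + t + q * i.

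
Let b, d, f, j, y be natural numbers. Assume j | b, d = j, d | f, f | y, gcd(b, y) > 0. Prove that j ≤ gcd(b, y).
Because d | f and f | y, d | y. Since d = j, j | y. Since j | b, j | gcd(b, y). gcd(b, y) > 0, so j ≤ gcd(b, y).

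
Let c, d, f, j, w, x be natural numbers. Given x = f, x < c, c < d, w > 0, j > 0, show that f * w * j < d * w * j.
Because x < c and c < d, x < d. x = f, so f < d. w > 0, so f * w < d * w. Since j > 0, f * w * j < d * w * j.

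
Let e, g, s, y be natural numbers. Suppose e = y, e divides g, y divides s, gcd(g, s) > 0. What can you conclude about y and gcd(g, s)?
y ≤ gcd(g, s)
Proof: From e = y and e divides g, y divides g. y divides s, so y divides gcd(g, s). Since gcd(g, s) > 0, y ≤ gcd(g, s).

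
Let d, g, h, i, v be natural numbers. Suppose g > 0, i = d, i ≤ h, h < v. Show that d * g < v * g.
Since i ≤ h and h < v, i < v. i = d, so d < v. Since g > 0, d * g < v * g.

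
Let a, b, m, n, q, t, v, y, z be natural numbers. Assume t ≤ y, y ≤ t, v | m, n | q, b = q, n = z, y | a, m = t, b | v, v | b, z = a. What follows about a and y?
a = y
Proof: t ≤ y and y ≤ t, hence t = y. n = z and n | q, so z | q. z = a, so a | q. v | b and b | v, thus v = b. b = q, so v = q. Since v | m, q | m. Since a | q, a | m. Since m = t, a | t. From t = y, a | y. y | a, so a = y.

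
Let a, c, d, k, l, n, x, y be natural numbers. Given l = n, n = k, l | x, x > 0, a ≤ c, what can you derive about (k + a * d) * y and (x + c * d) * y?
(k + a * d) * y ≤ (x + c * d) * y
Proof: l = n and n = k, therefore l = k. From l | x and x > 0, l ≤ x. Since l = k, k ≤ x. a ≤ c, therefore a * d ≤ c * d. k ≤ x, so k + a * d ≤ x + c * d. Then (k + a * d) * y ≤ (x + c * d) * y.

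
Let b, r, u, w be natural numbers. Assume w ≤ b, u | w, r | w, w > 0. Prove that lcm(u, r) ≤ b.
u | w and r | w, hence lcm(u, r) | w. Since w > 0, lcm(u, r) ≤ w. Since w ≤ b, lcm(u, r) ≤ b.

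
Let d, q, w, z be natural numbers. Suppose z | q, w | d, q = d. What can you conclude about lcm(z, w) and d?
lcm(z, w) | d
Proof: q = d and z | q, hence z | d. Because w | d, lcm(z, w) | d.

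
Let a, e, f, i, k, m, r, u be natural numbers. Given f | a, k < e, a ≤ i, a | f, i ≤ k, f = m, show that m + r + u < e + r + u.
a | f and f | a, therefore a = f. Since a ≤ i, f ≤ i. Since i ≤ k, f ≤ k. Since f = m, m ≤ k. Since k < e, m < e. Then m + r < e + r. Then m + r + u < e + r + u.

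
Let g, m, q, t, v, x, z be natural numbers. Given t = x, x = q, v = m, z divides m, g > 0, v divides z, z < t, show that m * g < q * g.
v = m and v divides z, hence m divides z. z divides m, so z = m. t = x and x = q, hence t = q. z < t, so z < q. z = m, so m < q. Since g > 0, by multiplying by a positive, m * g < q * g.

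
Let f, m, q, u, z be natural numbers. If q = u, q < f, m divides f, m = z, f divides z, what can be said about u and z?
u < z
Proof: Because m = z and m divides f, z divides f. From f divides z, f = z. From q = u and q < f, u < f. Since f = z, u < z.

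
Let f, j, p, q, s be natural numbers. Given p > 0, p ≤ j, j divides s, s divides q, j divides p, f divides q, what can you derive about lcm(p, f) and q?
lcm(p, f) divides q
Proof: Since j divides p and p > 0, j ≤ p. Since p ≤ j, j = p. j divides s and s divides q, therefore j divides q. From j = p, p divides q. Because f divides q, lcm(p, f) divides q.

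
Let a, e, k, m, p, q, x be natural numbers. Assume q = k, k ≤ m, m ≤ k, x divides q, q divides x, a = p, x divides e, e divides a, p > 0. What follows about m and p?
m ≤ p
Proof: k ≤ m and m ≤ k, therefore k = m. q = k, so q = m. x divides q and q divides x, therefore x = q. x divides e and e divides a, hence x divides a. Because a = p, x divides p. From x = q, q divides p. Since q = m, m divides p. Since p > 0, m ≤ p.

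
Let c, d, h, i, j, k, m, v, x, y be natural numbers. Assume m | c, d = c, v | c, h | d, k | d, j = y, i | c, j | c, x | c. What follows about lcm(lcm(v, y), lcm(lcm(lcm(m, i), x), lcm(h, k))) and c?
lcm(lcm(v, y), lcm(lcm(lcm(m, i), x), lcm(h, k))) | c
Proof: Since j = y and j | c, y | c. v | c, so lcm(v, y) | c. Since m | c and i | c, lcm(m, i) | c. Since x | c, lcm(lcm(m, i), x) | c. Because h | d and k | d, lcm(h, k) | d. Since d = c, lcm(h, k) | c. Since lcm(lcm(m, i), x) | c, lcm(lcm(lcm(m, i), x), lcm(h, k)) | c. Since lcm(v, y) | c, lcm(lcm(v, y), lcm(lcm(lcm(m, i), x), lcm(h, k))) | c.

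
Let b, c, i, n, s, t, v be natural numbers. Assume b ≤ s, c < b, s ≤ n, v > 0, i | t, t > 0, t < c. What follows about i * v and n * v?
i * v < n * v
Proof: i | t and t > 0, so i ≤ t. From t < c and c < b, t < b. Since i ≤ t, i < b. Since b ≤ s and s ≤ n, b ≤ n. Since i < b, i < n. v > 0, so i * v < n * v.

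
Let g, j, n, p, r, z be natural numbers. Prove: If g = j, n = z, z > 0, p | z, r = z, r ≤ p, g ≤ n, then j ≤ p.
Because r = z and r ≤ p, z ≤ p. From p | z and z > 0, p ≤ z. Because z ≤ p, z = p. Since n = z and g ≤ n, g ≤ z. From z = p, g ≤ p. Since g = j, j ≤ p.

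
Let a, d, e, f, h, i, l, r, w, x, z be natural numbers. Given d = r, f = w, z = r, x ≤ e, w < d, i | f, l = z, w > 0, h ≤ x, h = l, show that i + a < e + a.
f = w and i | f, so i | w. w > 0, so i ≤ w. Because d = r and w < d, w < r. Because h = l and l = z, h = z. Because h ≤ x and x ≤ e, h ≤ e. h = z, so z ≤ e. Because z = r, r ≤ e. Since w < r, w < e. Since i ≤ w, i < e. Then i + a < e + a.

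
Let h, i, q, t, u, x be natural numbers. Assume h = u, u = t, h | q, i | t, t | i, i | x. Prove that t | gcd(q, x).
h = u and u = t, therefore h = t. Since h | q, t | q. i | t and t | i, so i = t. i | x, so t | x. Since t | q, t | gcd(q, x).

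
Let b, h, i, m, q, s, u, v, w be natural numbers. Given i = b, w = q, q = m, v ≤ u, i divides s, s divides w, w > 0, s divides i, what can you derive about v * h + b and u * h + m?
v * h + b ≤ u * h + m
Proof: v ≤ u. By multiplying by a non-negative, v * h ≤ u * h. s divides i and i divides s, so s = i. i = b, so s = b. s divides w and w > 0, so s ≤ w. Since w = q, s ≤ q. Since q = m, s ≤ m. Since s = b, b ≤ m. Since v * h ≤ u * h, v * h + b ≤ u * h + m.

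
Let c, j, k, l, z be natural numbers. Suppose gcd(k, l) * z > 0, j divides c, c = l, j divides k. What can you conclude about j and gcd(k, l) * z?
j ≤ gcd(k, l) * z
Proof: c = l and j divides c, so j divides l. Since j divides k, j divides gcd(k, l). Then j divides gcd(k, l) * z. Since gcd(k, l) * z > 0, j ≤ gcd(k, l) * z.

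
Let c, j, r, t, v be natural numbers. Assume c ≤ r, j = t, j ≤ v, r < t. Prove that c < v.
c ≤ r and r < t, so c < t. Since j = t and j ≤ v, t ≤ v. c < t, so c < v.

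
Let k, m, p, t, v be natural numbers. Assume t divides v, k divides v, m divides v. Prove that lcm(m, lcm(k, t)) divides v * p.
Because k divides v and t divides v, lcm(k, t) divides v. m divides v, so lcm(m, lcm(k, t)) divides v. Then lcm(m, lcm(k, t)) divides v * p.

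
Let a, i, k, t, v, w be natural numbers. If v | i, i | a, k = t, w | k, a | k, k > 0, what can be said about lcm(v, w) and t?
lcm(v, w) ≤ t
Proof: Because i | a and a | k, i | k. Since v | i, v | k. Since w | k, lcm(v, w) | k. Since k > 0, lcm(v, w) ≤ k. k = t, so lcm(v, w) ≤ t.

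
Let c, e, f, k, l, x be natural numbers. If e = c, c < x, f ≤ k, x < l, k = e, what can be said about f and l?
f < l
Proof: Since k = e and f ≤ k, f ≤ e. From e = c, f ≤ c. From c < x and x < l, c < l. Since f ≤ c, f < l.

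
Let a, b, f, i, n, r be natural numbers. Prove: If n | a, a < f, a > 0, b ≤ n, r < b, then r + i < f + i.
r < b and b ≤ n, hence r < n. n | a and a > 0, so n ≤ a. Since r < n, r < a. Because a < f, r < f. Then r + i < f + i.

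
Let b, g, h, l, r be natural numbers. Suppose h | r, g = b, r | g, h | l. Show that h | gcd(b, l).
Since g = b and r | g, r | b. Because h | r, h | b. h | l, so h | gcd(b, l).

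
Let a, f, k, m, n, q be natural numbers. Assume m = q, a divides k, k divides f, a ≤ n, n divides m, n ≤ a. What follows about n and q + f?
n divides q + f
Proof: m = q and n divides m, therefore n divides q. a ≤ n and n ≤ a, thus a = n. a divides k and k divides f, therefore a divides f. a = n, so n divides f. Since n divides q, n divides q + f.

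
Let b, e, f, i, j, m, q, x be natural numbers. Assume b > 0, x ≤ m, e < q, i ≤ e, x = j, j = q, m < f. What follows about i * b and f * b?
i * b < f * b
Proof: i ≤ e and e < q, thus i < q. From x = j and j = q, x = q. Since x ≤ m, q ≤ m. i < q, so i < m. m < f, so i < f. Combining with b > 0, by multiplying by a positive, i * b < f * b.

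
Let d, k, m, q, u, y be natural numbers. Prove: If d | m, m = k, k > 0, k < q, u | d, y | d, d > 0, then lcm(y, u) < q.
From y | d and u | d, lcm(y, u) | d. d > 0, so lcm(y, u) ≤ d. Because m = k and d | m, d | k. k > 0, so d ≤ k. Since lcm(y, u) ≤ d, lcm(y, u) ≤ k. Since k < q, lcm(y, u) < q.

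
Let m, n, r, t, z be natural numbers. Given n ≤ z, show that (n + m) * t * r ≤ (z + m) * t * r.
n ≤ z, hence n + m ≤ z + m. By multiplying by a non-negative, (n + m) * t ≤ (z + m) * t. By multiplying by a non-negative, (n + m) * t * r ≤ (z + m) * t * r.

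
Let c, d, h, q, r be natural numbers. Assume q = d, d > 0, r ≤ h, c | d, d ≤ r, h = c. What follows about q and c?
q = c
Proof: Since h = c and r ≤ h, r ≤ c. d ≤ r, so d ≤ c. c | d and d > 0, hence c ≤ d. d ≤ c, so d = c. Since q = d, q = c.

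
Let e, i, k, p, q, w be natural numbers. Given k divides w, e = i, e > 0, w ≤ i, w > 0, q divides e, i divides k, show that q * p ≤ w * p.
i divides k and k divides w, thus i divides w. Since w > 0, i ≤ w. w ≤ i, so i = w. Since e = i, e = w. From q divides e and e > 0, q ≤ e. From e = w, q ≤ w. By multiplying by a non-negative, q * p ≤ w * p.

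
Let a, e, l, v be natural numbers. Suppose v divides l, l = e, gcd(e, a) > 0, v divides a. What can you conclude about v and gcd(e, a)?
v ≤ gcd(e, a)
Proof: From l = e and v divides l, v divides e. Since v divides a, v divides gcd(e, a). gcd(e, a) > 0, so v ≤ gcd(e, a).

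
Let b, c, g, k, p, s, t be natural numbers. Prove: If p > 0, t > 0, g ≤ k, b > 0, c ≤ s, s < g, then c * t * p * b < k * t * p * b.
From c ≤ s and s < g, c < g. g ≤ k, so c < k. t > 0, so c * t < k * t. Because p > 0, c * t * p < k * t * p. Since b > 0, c * t * p * b < k * t * p * b.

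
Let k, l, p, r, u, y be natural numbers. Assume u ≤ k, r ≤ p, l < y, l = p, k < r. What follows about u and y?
u < y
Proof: u ≤ k and k < r, therefore u < r. Since r ≤ p, u < p. l = p and l < y, therefore p < y. Since u < p, u < y.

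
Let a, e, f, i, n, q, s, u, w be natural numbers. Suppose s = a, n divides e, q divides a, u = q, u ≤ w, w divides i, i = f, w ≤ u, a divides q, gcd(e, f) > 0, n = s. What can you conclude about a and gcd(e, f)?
a ≤ gcd(e, f)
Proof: n = s and s = a, hence n = a. n divides e, so a divides e. q divides a and a divides q, thus q = a. Since u = q, u = a. w ≤ u and u ≤ w, thus w = u. i = f and w divides i, thus w divides f. w = u, so u divides f. u = a, so a divides f. From a divides e, a divides gcd(e, f). gcd(e, f) > 0, so a ≤ gcd(e, f).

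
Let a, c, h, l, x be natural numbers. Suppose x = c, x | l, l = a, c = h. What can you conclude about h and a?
h | a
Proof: Since x = c and c = h, x = h. Because l = a and x | l, x | a. x = h, so h | a.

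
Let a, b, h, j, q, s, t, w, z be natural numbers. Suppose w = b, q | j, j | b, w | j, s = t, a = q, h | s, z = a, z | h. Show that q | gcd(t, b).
z = a and a = q, so z = q. s = t and h | s, therefore h | t. Because z | h, z | t. Since z = q, q | t. Because w = b and w | j, b | j. Since j | b, j = b. q | j, so q | b. From q | t, q | gcd(t, b).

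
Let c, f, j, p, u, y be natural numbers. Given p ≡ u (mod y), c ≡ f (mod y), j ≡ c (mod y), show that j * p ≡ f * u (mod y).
j ≡ c (mod y) and c ≡ f (mod y), therefore j ≡ f (mod y). Combined with p ≡ u (mod y), by multiplying congruences, j * p ≡ f * u (mod y).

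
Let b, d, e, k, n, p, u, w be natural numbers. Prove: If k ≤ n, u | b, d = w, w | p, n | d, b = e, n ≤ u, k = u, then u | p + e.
k = u and k ≤ n, therefore u ≤ n. n ≤ u, so n = u. d = w and n | d, hence n | w. Since n = u, u | w. w | p, so u | p. b = e and u | b, thus u | e. Since u | p, u | p + e.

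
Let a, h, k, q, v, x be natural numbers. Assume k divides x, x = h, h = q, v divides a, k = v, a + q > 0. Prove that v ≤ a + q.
x = h and h = q, thus x = q. Since k = v and k divides x, v divides x. Since x = q, v divides q. Because v divides a, v divides a + q. a + q > 0, so v ≤ a + q.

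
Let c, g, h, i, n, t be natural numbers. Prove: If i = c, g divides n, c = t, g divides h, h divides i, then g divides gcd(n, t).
Because i = c and h divides i, h divides c. c = t, so h divides t. Since g divides h, g divides t. g divides n, so g divides gcd(n, t).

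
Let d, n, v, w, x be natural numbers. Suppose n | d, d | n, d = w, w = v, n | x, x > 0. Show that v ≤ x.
Because n | d and d | n, n = d. d = w and w = v, therefore d = v. n = d, so n = v. n | x, so v | x. x > 0, so v ≤ x.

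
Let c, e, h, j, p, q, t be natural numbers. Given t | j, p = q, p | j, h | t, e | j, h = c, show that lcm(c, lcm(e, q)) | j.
Since h | t and t | j, h | j. Since h = c, c | j. Since p = q and p | j, q | j. e | j, so lcm(e, q) | j. c | j, so lcm(c, lcm(e, q)) | j.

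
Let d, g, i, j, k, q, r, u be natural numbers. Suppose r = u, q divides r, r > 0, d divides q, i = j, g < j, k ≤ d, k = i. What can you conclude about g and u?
g < u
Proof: k = i and i = j, therefore k = j. Since k ≤ d, j ≤ d. d divides q and q divides r, therefore d divides r. Since r > 0, d ≤ r. Since j ≤ d, j ≤ r. g < j, so g < r. r = u, so g < u.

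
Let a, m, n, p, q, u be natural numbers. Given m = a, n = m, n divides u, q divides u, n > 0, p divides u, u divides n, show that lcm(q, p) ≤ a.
n = m and m = a, hence n = a. u divides n and n divides u, therefore u = n. q divides u and p divides u, so lcm(q, p) divides u. u = n, so lcm(q, p) divides n. Since n > 0, lcm(q, p) ≤ n. Since n = a, lcm(q, p) ≤ a.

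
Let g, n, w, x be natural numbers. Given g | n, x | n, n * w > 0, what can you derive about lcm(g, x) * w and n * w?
lcm(g, x) * w ≤ n * w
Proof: g | n and x | n, therefore lcm(g, x) | n. Then lcm(g, x) * w | n * w. n * w > 0, so lcm(g, x) * w ≤ n * w.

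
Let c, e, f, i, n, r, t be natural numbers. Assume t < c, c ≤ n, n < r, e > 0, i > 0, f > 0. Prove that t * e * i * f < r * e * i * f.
c ≤ n and n < r, therefore c < r. Since t < c, t < r. Since e > 0, t * e < r * e. Since i > 0, t * e * i < r * e * i. f > 0, so t * e * i * f < r * e * i * f.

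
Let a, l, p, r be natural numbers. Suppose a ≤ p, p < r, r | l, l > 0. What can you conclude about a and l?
a < l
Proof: Because a ≤ p and p < r, a < r. r | l and l > 0, so r ≤ l. a < r, so a < l.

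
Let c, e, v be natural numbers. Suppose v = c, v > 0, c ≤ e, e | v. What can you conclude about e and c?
e = c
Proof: e | v and v > 0, hence e ≤ v. Because v = c, e ≤ c. Since c ≤ e, e = c.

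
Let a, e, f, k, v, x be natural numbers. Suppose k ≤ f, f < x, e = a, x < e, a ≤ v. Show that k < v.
k ≤ f and f < x, so k < x. e = a and x < e, therefore x < a. Since a ≤ v, x < v. Since k < x, k < v.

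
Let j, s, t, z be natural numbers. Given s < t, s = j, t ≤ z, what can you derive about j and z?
j < z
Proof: s < t and t ≤ z, therefore s < z. Since s = j, j < z.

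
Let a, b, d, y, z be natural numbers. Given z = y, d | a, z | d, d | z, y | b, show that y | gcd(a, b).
d | z and z | d, hence d = z. Since z = y, d = y. Since d | a, y | a. Since y | b, y | gcd(a, b).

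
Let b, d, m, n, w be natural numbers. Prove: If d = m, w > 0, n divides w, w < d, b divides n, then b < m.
b divides n and n divides w, so b divides w. w > 0, so b ≤ w. d = m and w < d, thus w < m. Since b ≤ w, b < m.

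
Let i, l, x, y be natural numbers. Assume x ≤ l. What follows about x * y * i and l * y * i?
x * y * i ≤ l * y * i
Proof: x ≤ l. By multiplying by a non-negative, x * y ≤ l * y. By multiplying by a non-negative, x * y * i ≤ l * y * i.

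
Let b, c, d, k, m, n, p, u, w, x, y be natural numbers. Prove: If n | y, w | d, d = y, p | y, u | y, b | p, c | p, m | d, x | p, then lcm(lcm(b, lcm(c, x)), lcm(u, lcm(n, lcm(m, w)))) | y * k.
Because c | p and x | p, lcm(c, x) | p. From b | p, lcm(b, lcm(c, x)) | p. p | y, so lcm(b, lcm(c, x)) | y. m | d and w | d, so lcm(m, w) | d. Since d = y, lcm(m, w) | y. Since n | y, lcm(n, lcm(m, w)) | y. Since u | y, lcm(u, lcm(n, lcm(m, w))) | y. lcm(b, lcm(c, x)) | y, so lcm(lcm(b, lcm(c, x)), lcm(u, lcm(n, lcm(m, w)))) | y. Then lcm(lcm(b, lcm(c, x)), lcm(u, lcm(n, lcm(m, w)))) | y * k.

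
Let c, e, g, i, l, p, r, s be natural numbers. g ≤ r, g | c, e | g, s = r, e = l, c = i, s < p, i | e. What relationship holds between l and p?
l < p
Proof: Since c = i and g | c, g | i. i | e, so g | e. Since e | g, g = e. Since e = l, g = l. Since g ≤ r, l ≤ r. s = r and s < p, so r < p. Since l ≤ r, l < p.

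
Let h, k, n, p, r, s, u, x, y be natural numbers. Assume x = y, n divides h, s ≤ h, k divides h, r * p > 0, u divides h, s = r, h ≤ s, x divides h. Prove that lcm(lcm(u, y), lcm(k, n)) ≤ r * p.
Since h ≤ s and s ≤ h, h = s. Since s = r, h = r. Since x = y and x divides h, y divides h. Because u divides h, lcm(u, y) divides h. k divides h and n divides h, thus lcm(k, n) divides h. Since lcm(u, y) divides h, lcm(lcm(u, y), lcm(k, n)) divides h. h = r, so lcm(lcm(u, y), lcm(k, n)) divides r. Then lcm(lcm(u, y), lcm(k, n)) divides r * p. Since r * p > 0, lcm(lcm(u, y), lcm(k, n)) ≤ r * p.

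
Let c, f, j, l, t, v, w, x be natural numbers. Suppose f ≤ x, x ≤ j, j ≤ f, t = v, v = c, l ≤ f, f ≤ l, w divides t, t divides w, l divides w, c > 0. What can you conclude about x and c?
x ≤ c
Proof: Because x ≤ j and j ≤ f, x ≤ f. Since f ≤ x, f = x. t = v and v = c, so t = c. Because l ≤ f and f ≤ l, l = f. Because w divides t and t divides w, w = t. Since l divides w, l divides t. Since l = f, f divides t. Since t = c, f divides c. Because c > 0, f ≤ c. f = x, so x ≤ c.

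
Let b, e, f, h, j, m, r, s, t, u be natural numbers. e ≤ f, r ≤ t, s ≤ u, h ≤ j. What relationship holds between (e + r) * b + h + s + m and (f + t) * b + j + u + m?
(e + r) * b + h + s + m ≤ (f + t) * b + j + u + m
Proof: e ≤ f and r ≤ t, hence e + r ≤ f + t. By multiplying by a non-negative, (e + r) * b ≤ (f + t) * b. h ≤ j and s ≤ u, so h + s ≤ j + u. Then h + s + m ≤ j + u + m. (e + r) * b ≤ (f + t) * b, so (e + r) * b + h + s + m ≤ (f + t) * b + j + u + m.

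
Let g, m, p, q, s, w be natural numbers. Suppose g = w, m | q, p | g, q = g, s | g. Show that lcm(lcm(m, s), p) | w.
q = g and m | q, therefore m | g. s | g, so lcm(m, s) | g. Because p | g, lcm(lcm(m, s), p) | g. Since g = w, lcm(lcm(m, s), p) | w.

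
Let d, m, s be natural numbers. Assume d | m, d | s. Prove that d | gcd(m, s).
d | m and d | s. Because common divisors divide the gcd, d | gcd(m, s).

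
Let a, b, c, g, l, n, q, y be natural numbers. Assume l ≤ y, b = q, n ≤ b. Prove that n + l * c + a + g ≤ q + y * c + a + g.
b = q and n ≤ b, thus n ≤ q. l ≤ y. By multiplying by a non-negative, l * c ≤ y * c. n ≤ q, so n + l * c ≤ q + y * c. Then n + l * c + a ≤ q + y * c + a. Then n + l * c + a + g ≤ q + y * c + a + g.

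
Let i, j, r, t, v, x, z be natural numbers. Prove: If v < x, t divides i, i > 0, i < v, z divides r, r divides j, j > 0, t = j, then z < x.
z divides r and r divides j, therefore z divides j. Since j > 0, z ≤ j. t = j and t divides i, thus j divides i. Since i > 0, j ≤ i. Because i < v and v < x, i < x. Since j ≤ i, j < x. Since z ≤ j, z < x.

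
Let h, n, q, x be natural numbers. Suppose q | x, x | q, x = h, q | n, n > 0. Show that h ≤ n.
Because q | x and x | q, q = x. From x = h, q = h. From q | n and n > 0, q ≤ n. q = h, so h ≤ n.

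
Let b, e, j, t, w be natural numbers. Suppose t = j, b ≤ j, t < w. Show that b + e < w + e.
t = j and t < w, hence j < w. b ≤ j, so b < w. Then b + e < w + e.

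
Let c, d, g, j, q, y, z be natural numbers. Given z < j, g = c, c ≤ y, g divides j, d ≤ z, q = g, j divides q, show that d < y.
q = g and j divides q, hence j divides g. From g divides j, j = g. g = c, so j = c. Since d ≤ z and z < j, d < j. j = c, so d < c. Since c ≤ y, d < y.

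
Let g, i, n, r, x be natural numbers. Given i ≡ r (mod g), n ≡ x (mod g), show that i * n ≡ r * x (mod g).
Since i ≡ r (mod g) and n ≡ x (mod g), by multiplying congruences, i * n ≡ r * x (mod g).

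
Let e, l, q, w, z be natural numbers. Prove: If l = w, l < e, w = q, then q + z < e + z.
From l = w and w = q, l = q. l < e, so q < e. Then q + z < e + z.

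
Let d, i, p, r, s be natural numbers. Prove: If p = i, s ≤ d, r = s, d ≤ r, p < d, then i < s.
r = s and d ≤ r, so d ≤ s. s ≤ d, so d = s. Because p = i and p < d, i < d. Since d = s, i < s.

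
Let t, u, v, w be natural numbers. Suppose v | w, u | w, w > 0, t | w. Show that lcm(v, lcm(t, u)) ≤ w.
Because t | w and u | w, lcm(t, u) | w. v | w, so lcm(v, lcm(t, u)) | w. w > 0, so lcm(v, lcm(t, u)) ≤ w.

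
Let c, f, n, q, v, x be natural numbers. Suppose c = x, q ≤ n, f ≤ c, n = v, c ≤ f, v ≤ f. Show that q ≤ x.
n = v and q ≤ n, therefore q ≤ v. f ≤ c and c ≤ f, thus f = c. Since c = x, f = x. From v ≤ f, v ≤ x. q ≤ v, so q ≤ x.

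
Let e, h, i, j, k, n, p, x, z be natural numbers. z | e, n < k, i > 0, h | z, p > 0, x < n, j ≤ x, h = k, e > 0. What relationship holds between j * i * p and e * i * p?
j * i * p < e * i * p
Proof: From x < n and n < k, x < k. h | z and z | e, so h | e. Since h = k, k | e. e > 0, so k ≤ e. x < k, so x < e. Since j ≤ x, j < e. i > 0, so j * i < e * i. Since p > 0, j * i * p < e * i * p.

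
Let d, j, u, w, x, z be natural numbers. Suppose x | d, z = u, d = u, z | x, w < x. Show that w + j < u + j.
Since d = u and x | d, x | u. z = u and z | x, thus u | x. x | u, so x = u. Since w < x, w < u. Then w + j < u + j.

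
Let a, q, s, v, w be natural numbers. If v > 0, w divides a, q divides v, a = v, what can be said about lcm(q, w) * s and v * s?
lcm(q, w) * s ≤ v * s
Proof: a = v and w divides a, thus w divides v. Since q divides v, lcm(q, w) divides v. v > 0, so lcm(q, w) ≤ v. By multiplying by a non-negative, lcm(q, w) * s ≤ v * s.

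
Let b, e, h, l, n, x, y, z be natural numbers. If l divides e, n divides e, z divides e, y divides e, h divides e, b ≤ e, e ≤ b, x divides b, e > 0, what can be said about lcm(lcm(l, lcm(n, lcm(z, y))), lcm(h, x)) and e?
lcm(lcm(l, lcm(n, lcm(z, y))), lcm(h, x)) ≤ e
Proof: z divides e and y divides e, therefore lcm(z, y) divides e. Since n divides e, lcm(n, lcm(z, y)) divides e. l divides e, so lcm(l, lcm(n, lcm(z, y))) divides e. Since b ≤ e and e ≤ b, b = e. Since x divides b, x divides e. Since h divides e, lcm(h, x) divides e. lcm(l, lcm(n, lcm(z, y))) divides e, so lcm(lcm(l, lcm(n, lcm(z, y))), lcm(h, x)) divides e. Since e > 0, lcm(lcm(l, lcm(n, lcm(z, y))), lcm(h, x)) ≤ e.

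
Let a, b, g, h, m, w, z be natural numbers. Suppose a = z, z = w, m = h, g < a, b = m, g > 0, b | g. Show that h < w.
a = z and z = w, so a = w. Since b | g and g > 0, b ≤ g. Since b = m, m ≤ g. Since g < a, m < a. Since a = w, m < w. Since m = h, h < w.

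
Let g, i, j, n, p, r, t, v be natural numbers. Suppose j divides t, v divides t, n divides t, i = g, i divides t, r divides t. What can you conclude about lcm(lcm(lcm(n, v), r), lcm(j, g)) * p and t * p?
lcm(lcm(lcm(n, v), r), lcm(j, g)) * p divides t * p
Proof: Since n divides t and v divides t, lcm(n, v) divides t. r divides t, so lcm(lcm(n, v), r) divides t. i = g and i divides t, so g divides t. Because j divides t, lcm(j, g) divides t. Since lcm(lcm(n, v), r) divides t, lcm(lcm(lcm(n, v), r), lcm(j, g)) divides t. Then lcm(lcm(lcm(n, v), r), lcm(j, g)) * p divides t * p.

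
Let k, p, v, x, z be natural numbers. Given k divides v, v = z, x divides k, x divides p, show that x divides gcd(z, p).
Because v = z and k divides v, k divides z. Since x divides k, x divides z. Since x divides p, x divides gcd(z, p).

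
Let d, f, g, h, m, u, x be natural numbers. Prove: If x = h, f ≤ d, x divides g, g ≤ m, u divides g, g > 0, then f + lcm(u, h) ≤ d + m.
x = h and x divides g, so h divides g. u divides g, so lcm(u, h) divides g. Because g > 0, lcm(u, h) ≤ g. Since g ≤ m, lcm(u, h) ≤ m. Since f ≤ d, f + lcm(u, h) ≤ d + m.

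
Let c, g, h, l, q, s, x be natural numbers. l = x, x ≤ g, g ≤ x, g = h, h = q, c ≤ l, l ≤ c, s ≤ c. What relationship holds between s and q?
s ≤ q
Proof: x ≤ g and g ≤ x, therefore x = g. From l = x, l = g. g = h, so l = h. Since h = q, l = q. Since c ≤ l and l ≤ c, c = l. s ≤ c, so s ≤ l. l = q, so s ≤ q.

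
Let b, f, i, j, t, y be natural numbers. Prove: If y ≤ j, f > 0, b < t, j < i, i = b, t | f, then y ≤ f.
i = b and j < i, hence j < b. y ≤ j, so y < b. Since t | f and f > 0, t ≤ f. b < t, so b < f. y < b, so y < f. Then y ≤ f.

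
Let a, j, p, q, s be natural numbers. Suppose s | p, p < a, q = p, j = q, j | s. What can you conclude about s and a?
s < a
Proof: j = q and q = p, therefore j = p. Because j | s, p | s. s | p, so p = s. Since p < a, s < a.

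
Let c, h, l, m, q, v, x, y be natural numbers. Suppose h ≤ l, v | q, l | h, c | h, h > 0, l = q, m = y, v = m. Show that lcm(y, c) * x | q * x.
Because v = m and m = y, v = y. v | q, so y | q. l | h and h > 0, therefore l ≤ h. h ≤ l, so h = l. c | h, so c | l. l = q, so c | q. y | q, so lcm(y, c) | q. Then lcm(y, c) * x | q * x.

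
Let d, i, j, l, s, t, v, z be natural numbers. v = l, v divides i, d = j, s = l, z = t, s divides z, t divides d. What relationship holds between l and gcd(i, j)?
l divides gcd(i, j)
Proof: From v = l and v divides i, l divides i. z = t and s divides z, so s divides t. Since t divides d, s divides d. s = l, so l divides d. Since d = j, l divides j. l divides i, so l divides gcd(i, j).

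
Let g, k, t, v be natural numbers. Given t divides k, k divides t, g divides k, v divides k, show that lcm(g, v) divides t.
Because k divides t and t divides k, k = t. g divides k and v divides k, therefore lcm(g, v) divides k. k = t, so lcm(g, v) divides t.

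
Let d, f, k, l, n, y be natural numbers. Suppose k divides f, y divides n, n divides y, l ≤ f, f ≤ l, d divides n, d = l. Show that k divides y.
Since n divides y and y divides n, n = y. l ≤ f and f ≤ l, hence l = f. d = l, so d = f. d divides n, so f divides n. n = y, so f divides y. Since k divides f, k divides y.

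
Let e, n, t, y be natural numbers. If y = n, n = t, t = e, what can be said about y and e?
y = e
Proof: Since y = n and n = t, y = t. t = e, so y = e.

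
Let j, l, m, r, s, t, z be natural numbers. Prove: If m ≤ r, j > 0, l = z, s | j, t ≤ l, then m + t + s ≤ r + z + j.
l = z and t ≤ l, thus t ≤ z. Since s | j and j > 0, s ≤ j. Since t ≤ z, t + s ≤ z + j. m ≤ r, so m + t + s ≤ r + z + j.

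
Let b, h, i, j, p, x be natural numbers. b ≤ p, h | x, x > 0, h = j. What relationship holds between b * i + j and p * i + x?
b * i + j ≤ p * i + x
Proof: Since b ≤ p, b * i ≤ p * i. Since h | x and x > 0, h ≤ x. h = j, so j ≤ x. b * i ≤ p * i, so b * i + j ≤ p * i + x.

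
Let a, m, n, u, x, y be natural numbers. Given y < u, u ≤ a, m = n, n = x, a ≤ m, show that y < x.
m = n and n = x, so m = x. Because a ≤ m, a ≤ x. Since u ≤ a, u ≤ x. y < u, so y < x.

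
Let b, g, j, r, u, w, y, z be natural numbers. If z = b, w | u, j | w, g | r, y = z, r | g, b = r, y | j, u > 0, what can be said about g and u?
g ≤ u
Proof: Because r | g and g | r, r = g. b = r, so b = g. From y = z and z = b, y = b. Since y | j, b | j. From j | w, b | w. Since w | u, b | u. From b = g, g | u. u > 0, so g ≤ u.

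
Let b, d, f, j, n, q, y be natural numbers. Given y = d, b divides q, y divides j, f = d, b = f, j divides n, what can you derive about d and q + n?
d divides q + n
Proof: Since b = f and f = d, b = d. b divides q, so d divides q. y = d and y divides j, hence d divides j. Since j divides n, d divides n. From d divides q, d divides q + n.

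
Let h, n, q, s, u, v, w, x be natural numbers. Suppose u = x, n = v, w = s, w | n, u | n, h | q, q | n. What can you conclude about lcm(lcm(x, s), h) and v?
lcm(lcm(x, s), h) | v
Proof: From u = x and u | n, x | n. w = s and w | n, therefore s | n. x | n, so lcm(x, s) | n. h | q and q | n, thus h | n. lcm(x, s) | n, so lcm(lcm(x, s), h) | n. n = v, so lcm(lcm(x, s), h) | v.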